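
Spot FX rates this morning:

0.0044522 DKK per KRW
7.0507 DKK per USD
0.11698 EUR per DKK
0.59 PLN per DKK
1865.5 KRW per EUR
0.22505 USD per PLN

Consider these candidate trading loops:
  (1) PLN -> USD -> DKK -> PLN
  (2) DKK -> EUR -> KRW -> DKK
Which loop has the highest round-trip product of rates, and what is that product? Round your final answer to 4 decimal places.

(1) 0.22505 × 7.0507 × 0.59 = 0.93619
(2) 0.11698 × 1865.5 × 0.0044522 = 0.97159
Highest is cycle (2) at 0.9716 (≤1, no arbitrage).

0.9716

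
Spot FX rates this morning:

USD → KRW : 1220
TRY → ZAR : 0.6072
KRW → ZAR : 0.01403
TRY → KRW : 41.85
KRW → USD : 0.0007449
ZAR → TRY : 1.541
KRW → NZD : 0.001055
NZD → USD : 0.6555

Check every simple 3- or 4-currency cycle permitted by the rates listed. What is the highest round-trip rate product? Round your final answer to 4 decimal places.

0.9048

KRW→ZAR→TRY→KRW: 0.01403 × 1.541 × 41.85 = 0.90481
USD→KRW→NZD→USD: 1220 × 0.001055 × 0.6555 = 0.84369
Maximum is KRW→ZAR→TRY→KRW at 0.9048; no arbitrage — every cycle loses value.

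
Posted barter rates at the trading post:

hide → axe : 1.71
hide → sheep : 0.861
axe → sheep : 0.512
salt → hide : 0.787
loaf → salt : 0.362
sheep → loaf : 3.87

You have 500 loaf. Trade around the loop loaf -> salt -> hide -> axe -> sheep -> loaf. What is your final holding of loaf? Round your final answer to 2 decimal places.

500 loaf × 0.362 = 181 salt
181 salt × 0.787 = 142.447 hide
142.447 hide × 1.71 = 243.58437 axe
243.58437 axe × 0.512 = 124.71519744 sheep
124.71519744 sheep × 3.87 = 482.6478140928 loaf

482.65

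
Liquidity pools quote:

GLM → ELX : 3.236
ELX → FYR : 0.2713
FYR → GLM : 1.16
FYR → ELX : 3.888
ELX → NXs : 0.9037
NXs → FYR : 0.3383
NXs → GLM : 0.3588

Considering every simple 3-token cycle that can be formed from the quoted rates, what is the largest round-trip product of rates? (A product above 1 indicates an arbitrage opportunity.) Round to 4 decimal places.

FYR→ELX→NXs→FYR: 3.888 × 0.9037 × 0.3383 = 1.18865
ELX→NXs→GLM→ELX: 0.9037 × 0.3588 × 3.236 = 1.04927
FYR→GLM→ELX→FYR: 1.16 × 3.236 × 0.2713 = 1.01840
Maximum is FYR→ELX→NXs→FYR at 1.1886; arbitrage exists.

1.1886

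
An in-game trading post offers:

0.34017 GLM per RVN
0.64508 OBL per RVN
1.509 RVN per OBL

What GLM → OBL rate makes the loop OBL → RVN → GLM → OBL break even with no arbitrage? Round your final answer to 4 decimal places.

1.9481

Known legs of the cycle: 1.509 × 0.34017 = 0.51331653
For no arbitrage the full-cycle product must be 1, so the missing rate is 1 / 0.51331653 ≈ 1.948116.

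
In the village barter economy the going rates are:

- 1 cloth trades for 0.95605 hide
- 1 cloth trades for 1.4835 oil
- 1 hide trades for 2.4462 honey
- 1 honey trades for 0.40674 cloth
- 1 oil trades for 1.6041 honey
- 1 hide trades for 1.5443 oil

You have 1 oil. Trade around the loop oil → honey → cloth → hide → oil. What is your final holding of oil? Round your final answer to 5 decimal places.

1 oil × 1.6041 = 1.6041 honey
1.6041 honey × 0.40674 = 0.652451634 cloth
0.652451634 cloth × 0.95605 = 0.6237763846857 hide
0.6237763846857 hide × 1.5443 = 0.96329787087012651 oil

0.96330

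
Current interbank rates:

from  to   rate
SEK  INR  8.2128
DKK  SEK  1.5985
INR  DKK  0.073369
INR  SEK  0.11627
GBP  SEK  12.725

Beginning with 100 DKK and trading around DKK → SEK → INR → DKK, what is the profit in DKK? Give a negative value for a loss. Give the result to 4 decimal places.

100 DKK × 1.5985 = 159.85 SEK
159.85 SEK × 8.2128 = 1312.81608 INR
1312.81608 INR × 0.073369 = 96.32000297352 DKK
Net change: 96.32000297352 − 100 = -3.67999702648 DKK

-3.6800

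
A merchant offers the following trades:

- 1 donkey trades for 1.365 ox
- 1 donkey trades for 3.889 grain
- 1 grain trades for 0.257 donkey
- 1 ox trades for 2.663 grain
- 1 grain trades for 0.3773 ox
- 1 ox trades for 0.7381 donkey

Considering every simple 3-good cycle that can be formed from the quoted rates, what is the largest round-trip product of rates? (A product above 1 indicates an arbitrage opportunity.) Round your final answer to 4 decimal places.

grain→ox→donkey→grain: 0.3773 × 0.7381 × 3.889 = 1.08303
grain→donkey→ox→grain: 0.257 × 1.365 × 2.663 = 0.93419
Maximum is grain→ox→donkey→grain at 1.0830; arbitrage exists.

1.0830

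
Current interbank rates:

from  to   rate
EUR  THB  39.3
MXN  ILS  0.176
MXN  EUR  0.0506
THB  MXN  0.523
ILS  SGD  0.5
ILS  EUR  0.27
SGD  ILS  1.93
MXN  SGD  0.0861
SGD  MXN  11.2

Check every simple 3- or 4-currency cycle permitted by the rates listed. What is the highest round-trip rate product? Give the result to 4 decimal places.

1.0400

MXN→EUR→THB→MXN: 0.0506 × 39.3 × 0.523 = 1.04003
MXN→ILS→SGD→MXN: 0.176 × 0.5 × 11.2 = 0.98560
MXN→ILS→EUR→THB→MXN: 0.176 × 0.27 × 39.3 × 0.523 = 0.97672
Maximum is MXN→EUR→THB→MXN at 1.0400; arbitrage exists.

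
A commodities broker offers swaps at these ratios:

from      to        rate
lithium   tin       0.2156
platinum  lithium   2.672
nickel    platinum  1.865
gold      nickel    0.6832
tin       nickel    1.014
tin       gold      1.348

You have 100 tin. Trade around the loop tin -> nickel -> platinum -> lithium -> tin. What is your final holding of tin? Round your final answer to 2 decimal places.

100 tin × 1.014 = 101.4 nickel
101.4 nickel × 1.865 = 189.111 platinum
189.111 platinum × 2.672 = 505.304592 lithium
505.304592 lithium × 0.2156 = 108.9436700352 tin

108.94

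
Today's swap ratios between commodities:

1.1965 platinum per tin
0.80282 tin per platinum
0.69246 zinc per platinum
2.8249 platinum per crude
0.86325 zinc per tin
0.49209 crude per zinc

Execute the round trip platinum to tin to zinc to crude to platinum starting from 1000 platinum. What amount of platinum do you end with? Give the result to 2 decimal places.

963.39

1000 platinum × 0.80282 = 802.82 tin
802.82 tin × 0.86325 = 693.034365 zinc
693.034365 zinc × 0.49209 = 341.03528067285 crude
341.03528067285 crude × 2.8249 = 963.390564372733965 platinum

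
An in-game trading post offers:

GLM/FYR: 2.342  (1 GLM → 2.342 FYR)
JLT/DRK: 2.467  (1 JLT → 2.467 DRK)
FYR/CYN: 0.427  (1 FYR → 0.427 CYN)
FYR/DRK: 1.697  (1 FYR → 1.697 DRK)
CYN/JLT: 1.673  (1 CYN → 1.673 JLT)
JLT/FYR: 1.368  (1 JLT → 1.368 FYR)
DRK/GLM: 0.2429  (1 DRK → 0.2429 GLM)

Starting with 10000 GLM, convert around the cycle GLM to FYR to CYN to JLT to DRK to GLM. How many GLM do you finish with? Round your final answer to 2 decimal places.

10025.53

10000 GLM × 2.342 = 23420 FYR
23420 FYR × 0.427 = 10000.34 CYN
10000.34 CYN × 1.673 = 16730.56882 JLT
16730.56882 JLT × 2.467 = 41274.31327894 DRK
41274.31327894 DRK × 0.2429 = 10025.530695454526 GLM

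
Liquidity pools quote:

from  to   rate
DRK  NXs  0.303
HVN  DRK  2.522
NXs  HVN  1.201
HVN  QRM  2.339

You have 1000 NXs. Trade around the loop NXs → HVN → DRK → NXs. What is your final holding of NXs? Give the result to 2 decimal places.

1000 NXs × 1.201 = 1201 HVN
1201 HVN × 2.522 = 3028.922 DRK
3028.922 DRK × 0.303 = 917.763366 NXs

917.76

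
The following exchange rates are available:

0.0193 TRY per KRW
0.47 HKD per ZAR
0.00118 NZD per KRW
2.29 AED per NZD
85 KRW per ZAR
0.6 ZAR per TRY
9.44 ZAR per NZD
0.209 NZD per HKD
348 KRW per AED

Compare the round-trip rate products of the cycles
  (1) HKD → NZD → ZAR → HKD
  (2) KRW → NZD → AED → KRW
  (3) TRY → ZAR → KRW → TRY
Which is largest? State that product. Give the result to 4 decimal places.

(1) 0.209 × 9.44 × 0.47 = 0.92729
(2) 0.00118 × 2.29 × 348 = 0.94037
(3) 0.6 × 85 × 0.0193 = 0.98430
Highest is cycle (3) at 0.9843 (≤1, no arbitrage).

0.9843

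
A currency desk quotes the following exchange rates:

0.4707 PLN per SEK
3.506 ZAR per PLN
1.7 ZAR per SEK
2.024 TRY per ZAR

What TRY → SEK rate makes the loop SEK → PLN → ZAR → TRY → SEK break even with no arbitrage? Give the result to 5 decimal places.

Known legs of the cycle: 0.4707 × 3.506 × 2.024 = 3.3401549808
For no arbitrage the full-cycle product must be 1, so the missing rate is 1 / 3.3401549808 ≈ 0.2993873.

0.29939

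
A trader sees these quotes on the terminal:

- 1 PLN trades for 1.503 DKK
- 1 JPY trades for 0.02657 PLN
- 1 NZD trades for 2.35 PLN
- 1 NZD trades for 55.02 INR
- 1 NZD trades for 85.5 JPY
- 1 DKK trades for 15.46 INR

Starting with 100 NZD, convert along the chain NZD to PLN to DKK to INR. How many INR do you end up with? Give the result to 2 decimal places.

5460.55

100 NZD × 2.35 = 235 PLN
235 PLN × 1.503 = 353.205 DKK
353.205 DKK × 15.46 = 5460.5493 INR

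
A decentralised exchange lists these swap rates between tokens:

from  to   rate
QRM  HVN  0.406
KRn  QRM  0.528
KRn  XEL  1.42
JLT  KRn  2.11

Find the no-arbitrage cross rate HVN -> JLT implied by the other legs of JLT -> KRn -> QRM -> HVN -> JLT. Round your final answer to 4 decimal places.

2.2108

Known legs of the cycle: 2.11 × 0.528 × 0.406 = 0.45231648
For no arbitrage the full-cycle product must be 1, so the missing rate is 1 / 0.45231648 ≈ 2.210841.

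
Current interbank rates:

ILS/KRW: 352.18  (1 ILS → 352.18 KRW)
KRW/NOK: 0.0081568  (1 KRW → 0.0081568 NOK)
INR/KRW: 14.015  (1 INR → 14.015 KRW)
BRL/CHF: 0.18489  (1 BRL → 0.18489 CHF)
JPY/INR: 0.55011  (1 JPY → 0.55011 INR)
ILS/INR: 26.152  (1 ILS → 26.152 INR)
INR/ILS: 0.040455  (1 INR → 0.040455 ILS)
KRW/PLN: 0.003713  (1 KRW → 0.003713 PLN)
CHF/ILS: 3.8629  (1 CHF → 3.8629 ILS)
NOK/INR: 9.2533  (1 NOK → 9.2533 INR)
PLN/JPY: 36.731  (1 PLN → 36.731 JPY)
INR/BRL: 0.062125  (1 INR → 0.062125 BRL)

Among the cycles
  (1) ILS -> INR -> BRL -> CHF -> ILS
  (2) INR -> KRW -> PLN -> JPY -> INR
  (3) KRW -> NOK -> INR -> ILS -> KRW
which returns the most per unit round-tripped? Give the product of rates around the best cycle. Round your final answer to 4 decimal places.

1.1604

(1) 26.152 × 0.062125 × 0.18489 × 3.8629 = 1.16037
(2) 14.015 × 0.003713 × 36.731 × 0.55011 = 1.05148
(3) 0.0081568 × 9.2533 × 0.040455 × 352.18 = 1.07536
Highest is cycle (1) at 1.1604 (>1, arbitrage).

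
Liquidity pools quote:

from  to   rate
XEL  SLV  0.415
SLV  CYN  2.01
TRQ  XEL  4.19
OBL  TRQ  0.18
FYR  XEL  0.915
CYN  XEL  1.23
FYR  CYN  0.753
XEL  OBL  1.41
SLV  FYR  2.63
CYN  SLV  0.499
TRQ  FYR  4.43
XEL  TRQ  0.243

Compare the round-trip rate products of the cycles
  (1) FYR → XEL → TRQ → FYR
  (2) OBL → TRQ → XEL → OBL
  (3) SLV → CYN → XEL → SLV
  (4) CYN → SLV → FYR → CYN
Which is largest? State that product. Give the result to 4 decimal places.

(1) 0.915 × 0.243 × 4.43 = 0.98499
(2) 0.18 × 4.19 × 1.41 = 1.06342
(3) 2.01 × 1.23 × 0.415 = 1.02600
(4) 0.499 × 2.63 × 0.753 = 0.98821
Highest is cycle (2) at 1.0634 (>1, arbitrage).

1.0634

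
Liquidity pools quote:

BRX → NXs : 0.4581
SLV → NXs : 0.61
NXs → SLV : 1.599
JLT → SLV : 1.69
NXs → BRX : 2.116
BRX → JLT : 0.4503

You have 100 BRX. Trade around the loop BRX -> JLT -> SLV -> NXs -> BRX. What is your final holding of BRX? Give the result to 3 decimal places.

98.228

100 BRX × 0.4503 = 45.03 JLT
45.03 JLT × 1.69 = 76.1007 SLV
76.1007 SLV × 0.61 = 46.421427 NXs
46.421427 NXs × 2.116 = 98.227739532 BRX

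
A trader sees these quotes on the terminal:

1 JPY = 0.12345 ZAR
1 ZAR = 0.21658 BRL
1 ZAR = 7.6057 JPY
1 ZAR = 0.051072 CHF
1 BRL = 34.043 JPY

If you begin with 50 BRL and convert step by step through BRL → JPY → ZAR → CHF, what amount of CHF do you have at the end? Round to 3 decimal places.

50 BRL × 34.043 = 1702.15 JPY
1702.15 JPY × 0.12345 = 210.1304175 ZAR
210.1304175 ZAR × 0.051072 = 10.73178068256 CHF

10.732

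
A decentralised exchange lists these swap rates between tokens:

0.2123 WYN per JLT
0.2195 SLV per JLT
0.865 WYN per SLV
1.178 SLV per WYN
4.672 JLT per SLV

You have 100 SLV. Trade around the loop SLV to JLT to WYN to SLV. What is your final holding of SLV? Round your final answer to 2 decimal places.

100 SLV × 4.672 = 467.2 JLT
467.2 JLT × 0.2123 = 99.18656 WYN
99.18656 WYN × 1.178 = 116.84176768 SLV

116.84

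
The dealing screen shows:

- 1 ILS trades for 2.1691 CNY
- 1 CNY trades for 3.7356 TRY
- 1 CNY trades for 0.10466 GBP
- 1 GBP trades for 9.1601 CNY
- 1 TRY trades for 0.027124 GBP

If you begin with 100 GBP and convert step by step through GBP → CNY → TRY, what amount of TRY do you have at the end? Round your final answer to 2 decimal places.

3421.85

100 GBP × 9.1601 = 916.01 CNY
916.01 CNY × 3.7356 = 3421.846956 TRY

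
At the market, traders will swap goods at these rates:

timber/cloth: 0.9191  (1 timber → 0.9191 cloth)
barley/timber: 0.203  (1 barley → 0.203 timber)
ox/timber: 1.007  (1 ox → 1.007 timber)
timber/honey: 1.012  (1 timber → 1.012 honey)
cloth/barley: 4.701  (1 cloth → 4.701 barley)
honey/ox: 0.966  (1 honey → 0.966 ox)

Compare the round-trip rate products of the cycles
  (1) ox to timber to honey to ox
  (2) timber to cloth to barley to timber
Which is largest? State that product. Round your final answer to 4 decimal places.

0.9844

(1) 1.007 × 1.012 × 0.966 = 0.98444
(2) 0.9191 × 4.701 × 0.203 = 0.87710
Highest is cycle (1) at 0.9844 (≤1, no arbitrage).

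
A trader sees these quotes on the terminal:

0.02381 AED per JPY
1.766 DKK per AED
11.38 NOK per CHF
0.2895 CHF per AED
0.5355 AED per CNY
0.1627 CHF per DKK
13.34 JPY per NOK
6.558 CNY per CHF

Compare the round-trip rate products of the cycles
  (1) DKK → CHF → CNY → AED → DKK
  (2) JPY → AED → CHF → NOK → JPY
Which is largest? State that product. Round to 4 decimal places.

(1) 0.1627 × 6.558 × 0.5355 × 1.766 = 1.00904
(2) 0.02381 × 0.2895 × 11.38 × 13.34 = 1.04642
Highest is cycle (2) at 1.0464 (>1, arbitrage).

1.0464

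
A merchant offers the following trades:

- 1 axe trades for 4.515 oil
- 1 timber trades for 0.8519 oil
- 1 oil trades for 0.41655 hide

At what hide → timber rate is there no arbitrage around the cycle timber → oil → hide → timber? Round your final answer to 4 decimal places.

2.8180

Known legs of the cycle: 0.8519 × 0.41655 = 0.354858945
For no arbitrage the full-cycle product must be 1, so the missing rate is 1 / 0.354858945 ≈ 2.818021.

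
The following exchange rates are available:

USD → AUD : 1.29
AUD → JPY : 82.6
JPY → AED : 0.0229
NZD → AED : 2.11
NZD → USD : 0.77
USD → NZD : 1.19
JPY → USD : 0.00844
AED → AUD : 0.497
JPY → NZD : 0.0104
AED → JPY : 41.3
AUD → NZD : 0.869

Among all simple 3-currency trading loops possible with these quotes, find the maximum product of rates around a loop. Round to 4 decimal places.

AUD→JPY→AED→AUD: 82.6 × 0.0229 × 0.497 = 0.94010
AUD→NZD→AED→AUD: 0.869 × 2.11 × 0.497 = 0.91129
NZD→AED→JPY→NZD: 2.11 × 41.3 × 0.0104 = 0.90629
AUD→JPY→USD→AUD: 82.6 × 0.00844 × 1.29 = 0.89932
AUD→NZD→USD→AUD: 0.869 × 0.77 × 1.29 = 0.86318
Maximum is AUD→JPY→AED→AUD at 0.9401; no arbitrage — every cycle loses value.

0.9401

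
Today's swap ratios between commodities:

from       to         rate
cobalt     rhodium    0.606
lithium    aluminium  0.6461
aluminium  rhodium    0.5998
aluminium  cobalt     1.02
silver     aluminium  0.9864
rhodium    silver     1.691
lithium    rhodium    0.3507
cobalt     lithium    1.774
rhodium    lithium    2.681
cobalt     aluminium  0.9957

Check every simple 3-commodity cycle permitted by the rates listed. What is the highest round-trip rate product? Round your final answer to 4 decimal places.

1.1691

cobalt→lithium→aluminium→cobalt: 1.774 × 0.6461 × 1.02 = 1.16911
lithium→aluminium→rhodium→lithium: 0.6461 × 0.5998 × 2.681 = 1.03897
aluminium→rhodium→silver→aluminium: 0.5998 × 1.691 × 0.9864 = 1.00047
Maximum is cobalt→lithium→aluminium→cobalt at 1.1691; arbitrage exists.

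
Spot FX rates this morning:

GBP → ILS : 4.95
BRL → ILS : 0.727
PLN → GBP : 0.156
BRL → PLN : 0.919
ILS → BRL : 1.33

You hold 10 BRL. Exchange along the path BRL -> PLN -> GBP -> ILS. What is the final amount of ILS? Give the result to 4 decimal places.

7.0965

10 BRL × 0.919 = 9.19 PLN
9.19 PLN × 0.156 = 1.43364 GBP
1.43364 GBP × 4.95 = 7.096518 ILS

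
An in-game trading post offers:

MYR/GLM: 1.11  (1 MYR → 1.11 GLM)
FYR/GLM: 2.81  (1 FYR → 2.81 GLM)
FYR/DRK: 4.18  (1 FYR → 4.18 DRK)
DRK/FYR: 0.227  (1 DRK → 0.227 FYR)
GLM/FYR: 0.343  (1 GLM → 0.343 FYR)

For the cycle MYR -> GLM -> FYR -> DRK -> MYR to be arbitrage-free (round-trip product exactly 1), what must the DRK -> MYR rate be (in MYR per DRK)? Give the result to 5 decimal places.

0.62836

Known legs of the cycle: 1.11 × 0.343 × 4.18 = 1.5914514
For no arbitrage the full-cycle product must be 1, so the missing rate is 1 / 1.5914514 ≈ 0.6283572.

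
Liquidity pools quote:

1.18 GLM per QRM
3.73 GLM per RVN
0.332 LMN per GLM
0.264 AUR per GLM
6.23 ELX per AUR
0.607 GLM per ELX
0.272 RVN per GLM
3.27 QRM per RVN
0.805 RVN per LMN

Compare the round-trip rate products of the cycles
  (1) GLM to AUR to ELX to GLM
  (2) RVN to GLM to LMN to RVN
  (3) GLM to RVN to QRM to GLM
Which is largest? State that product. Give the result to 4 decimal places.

1.0495

(1) 0.264 × 6.23 × 0.607 = 0.99835
(2) 3.73 × 0.332 × 0.805 = 0.99688
(3) 0.272 × 3.27 × 1.18 = 1.04954
Highest is cycle (3) at 1.0495 (>1, arbitrage).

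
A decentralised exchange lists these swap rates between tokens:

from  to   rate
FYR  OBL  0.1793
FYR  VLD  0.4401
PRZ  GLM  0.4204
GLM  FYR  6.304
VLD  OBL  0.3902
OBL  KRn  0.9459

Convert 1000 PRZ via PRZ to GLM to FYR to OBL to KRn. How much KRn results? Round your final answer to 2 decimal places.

1000 PRZ × 0.4204 = 420.4 GLM
420.4 GLM × 6.304 = 2650.2016 FYR
2650.2016 FYR × 0.1793 = 475.18114688 OBL
475.18114688 OBL × 0.9459 = 449.473846833792 KRn

449.47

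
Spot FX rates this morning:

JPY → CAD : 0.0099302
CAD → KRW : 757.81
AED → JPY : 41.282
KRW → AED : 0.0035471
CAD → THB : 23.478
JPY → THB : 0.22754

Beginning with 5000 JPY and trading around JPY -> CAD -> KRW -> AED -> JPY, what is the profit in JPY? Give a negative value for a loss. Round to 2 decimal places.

509.63

5000 JPY × 0.0099302 = 49.651 CAD
49.651 CAD × 757.81 = 37626.02431 KRW
37626.02431 KRW × 0.0035471 = 133.463270830001 AED
133.463270830001 AED × 41.282 = 5509.630746404101282 JPY
Net change: 5509.630746404101282 − 5000 = 509.630746404101282 JPY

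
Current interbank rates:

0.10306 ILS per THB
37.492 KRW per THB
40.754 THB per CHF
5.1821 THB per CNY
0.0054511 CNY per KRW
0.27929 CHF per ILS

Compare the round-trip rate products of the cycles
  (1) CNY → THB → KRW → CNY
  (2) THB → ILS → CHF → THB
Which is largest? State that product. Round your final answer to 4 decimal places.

(1) 5.1821 × 37.492 × 0.0054511 = 1.05908
(2) 0.10306 × 0.27929 × 40.754 = 1.17305
Highest is cycle (2) at 1.1730 (>1, arbitrage).

1.1730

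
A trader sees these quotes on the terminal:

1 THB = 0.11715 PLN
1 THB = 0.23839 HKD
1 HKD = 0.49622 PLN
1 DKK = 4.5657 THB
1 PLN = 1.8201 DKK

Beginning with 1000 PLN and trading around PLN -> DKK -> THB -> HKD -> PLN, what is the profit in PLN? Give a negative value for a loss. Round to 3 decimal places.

1000 PLN × 1.8201 = 1820.1 DKK
1820.1 DKK × 4.5657 = 8310.03057 THB
8310.03057 THB × 0.23839 = 1981.0281875823 HKD
1981.0281875823 HKD × 0.49622 = 983.025807242088906 PLN
Net change: 983.025807242088906 − 1000 = -16.974192757911094 PLN

-16.974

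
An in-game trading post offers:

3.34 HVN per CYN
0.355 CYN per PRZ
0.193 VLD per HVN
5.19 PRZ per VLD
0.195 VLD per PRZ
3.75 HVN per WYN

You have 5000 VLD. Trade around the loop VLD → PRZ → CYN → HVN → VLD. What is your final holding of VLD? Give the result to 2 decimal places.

5000 VLD × 5.19 = 25950 PRZ
25950 PRZ × 0.355 = 9212.25 CYN
9212.25 CYN × 3.34 = 30768.915 HVN
30768.915 HVN × 0.193 = 5938.400595 VLD

5938.40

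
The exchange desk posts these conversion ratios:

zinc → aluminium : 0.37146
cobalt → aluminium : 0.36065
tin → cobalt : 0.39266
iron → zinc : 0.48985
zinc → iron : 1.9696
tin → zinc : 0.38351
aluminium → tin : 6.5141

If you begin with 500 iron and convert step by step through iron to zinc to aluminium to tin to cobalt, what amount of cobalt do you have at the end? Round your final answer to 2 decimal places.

232.71

500 iron × 0.48985 = 244.925 zinc
244.925 zinc × 0.37146 = 90.9798405 aluminium
90.9798405 aluminium × 6.5141 = 592.65177900105 tin
592.65177900105 tin × 0.39266 = 232.710647542552293 cobalt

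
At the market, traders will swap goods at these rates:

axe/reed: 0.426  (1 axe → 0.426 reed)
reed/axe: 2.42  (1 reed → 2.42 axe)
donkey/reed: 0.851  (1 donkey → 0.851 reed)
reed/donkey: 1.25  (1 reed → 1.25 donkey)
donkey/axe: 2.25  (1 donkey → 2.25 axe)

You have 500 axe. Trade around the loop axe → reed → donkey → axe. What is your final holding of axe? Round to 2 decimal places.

500 axe × 0.426 = 213 reed
213 reed × 1.25 = 266.25 donkey
266.25 donkey × 2.25 = 599.0625 axe

599.06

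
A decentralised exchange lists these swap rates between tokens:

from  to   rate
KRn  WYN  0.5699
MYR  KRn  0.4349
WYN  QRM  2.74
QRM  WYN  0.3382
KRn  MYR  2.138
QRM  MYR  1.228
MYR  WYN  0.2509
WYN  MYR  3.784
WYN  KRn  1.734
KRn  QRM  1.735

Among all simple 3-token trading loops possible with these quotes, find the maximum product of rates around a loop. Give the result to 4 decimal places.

WYN→KRn→QRM→WYN: 1.734 × 1.735 × 0.3382 = 1.01747
WYN→MYR→KRn→WYN: 3.784 × 0.4349 × 0.5699 = 0.93786
WYN→KRn→MYR→WYN: 1.734 × 2.138 × 0.2509 = 0.93016
KRn→QRM→MYR→KRn: 1.735 × 1.228 × 0.4349 = 0.92659
WYN→QRM→MYR→WYN: 2.74 × 1.228 × 0.2509 = 0.84421
Maximum is WYN→KRn→QRM→WYN at 1.0175; arbitrage exists.

1.0175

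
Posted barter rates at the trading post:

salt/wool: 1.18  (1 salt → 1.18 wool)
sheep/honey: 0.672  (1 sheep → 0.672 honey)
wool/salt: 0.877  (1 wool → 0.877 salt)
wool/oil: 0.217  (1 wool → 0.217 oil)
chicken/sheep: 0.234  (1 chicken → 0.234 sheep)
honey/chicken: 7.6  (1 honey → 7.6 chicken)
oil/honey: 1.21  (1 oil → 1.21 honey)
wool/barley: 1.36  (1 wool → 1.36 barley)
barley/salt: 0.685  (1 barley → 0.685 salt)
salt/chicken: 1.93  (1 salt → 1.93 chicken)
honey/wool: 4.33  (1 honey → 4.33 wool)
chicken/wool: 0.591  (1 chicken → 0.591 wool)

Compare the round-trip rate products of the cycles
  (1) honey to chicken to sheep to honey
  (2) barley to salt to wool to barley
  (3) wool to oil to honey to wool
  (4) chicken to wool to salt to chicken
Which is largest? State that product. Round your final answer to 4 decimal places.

1.1951

(1) 7.6 × 0.234 × 0.672 = 1.19508
(2) 0.685 × 1.18 × 1.36 = 1.09929
(3) 0.217 × 1.21 × 4.33 = 1.13693
(4) 0.591 × 0.877 × 1.93 = 1.00033
Highest is cycle (1) at 1.1951 (>1, arbitrage).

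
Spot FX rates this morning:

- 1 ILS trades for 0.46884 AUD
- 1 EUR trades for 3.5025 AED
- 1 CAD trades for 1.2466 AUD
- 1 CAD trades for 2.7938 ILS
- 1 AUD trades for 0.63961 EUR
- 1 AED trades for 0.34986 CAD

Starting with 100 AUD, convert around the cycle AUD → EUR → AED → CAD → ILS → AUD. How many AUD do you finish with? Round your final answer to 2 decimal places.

102.66

100 AUD × 0.63961 = 63.961 EUR
63.961 EUR × 3.5025 = 224.0234025 AED
224.0234025 AED × 0.34986 = 78.37682759865 CAD
78.37682759865 CAD × 2.7938 = 218.96918094510837 ILS
218.96918094510837 ILS × 0.46884 = 102.6615107943046081908 AUD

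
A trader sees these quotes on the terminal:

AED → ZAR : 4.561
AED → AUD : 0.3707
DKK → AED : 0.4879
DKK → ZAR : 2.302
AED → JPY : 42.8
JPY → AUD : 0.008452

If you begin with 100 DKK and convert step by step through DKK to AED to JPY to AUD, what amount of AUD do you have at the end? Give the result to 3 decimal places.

100 DKK × 0.4879 = 48.79 AED
48.79 AED × 42.8 = 2088.212 JPY
2088.212 JPY × 0.008452 = 17.649567824 AUD

17.650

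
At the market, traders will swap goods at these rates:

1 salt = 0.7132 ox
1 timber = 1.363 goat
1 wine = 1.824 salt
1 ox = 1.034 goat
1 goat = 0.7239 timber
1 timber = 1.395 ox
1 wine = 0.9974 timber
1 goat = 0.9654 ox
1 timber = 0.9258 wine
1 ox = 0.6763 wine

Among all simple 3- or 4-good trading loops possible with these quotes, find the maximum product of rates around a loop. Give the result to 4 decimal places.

goat→timber→ox→goat: 0.7239 × 1.395 × 1.034 = 1.04418
ox→wine→timber→ox: 0.6763 × 0.9974 × 1.395 = 0.94099
goat→ox→wine→timber→goat: 0.9654 × 0.6763 × 0.9974 × 1.363 = 0.88759
ox→wine→salt→ox: 0.6763 × 1.824 × 0.7132 = 0.87978
Maximum is goat→timber→ox→goat at 1.0442; arbitrage exists.

1.0442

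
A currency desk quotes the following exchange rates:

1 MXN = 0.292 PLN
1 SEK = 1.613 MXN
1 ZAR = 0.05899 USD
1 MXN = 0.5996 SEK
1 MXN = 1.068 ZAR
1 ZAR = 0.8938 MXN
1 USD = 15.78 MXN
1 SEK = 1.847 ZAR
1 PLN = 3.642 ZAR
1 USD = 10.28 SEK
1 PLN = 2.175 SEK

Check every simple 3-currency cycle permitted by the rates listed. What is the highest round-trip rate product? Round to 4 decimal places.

1.1201

USD→SEK→ZAR→USD: 10.28 × 1.847 × 0.05899 = 1.12005
PLN→SEK→MXN→PLN: 2.175 × 1.613 × 0.292 = 1.02442
USD→MXN→ZAR→USD: 15.78 × 1.068 × 0.05899 = 0.99416
MXN→SEK→ZAR→MXN: 0.5996 × 1.847 × 0.8938 = 0.98985
PLN→ZAR→MXN→PLN: 3.642 × 0.8938 × 0.292 = 0.95052
Maximum is USD→SEK→ZAR→USD at 1.1201; arbitrage exists.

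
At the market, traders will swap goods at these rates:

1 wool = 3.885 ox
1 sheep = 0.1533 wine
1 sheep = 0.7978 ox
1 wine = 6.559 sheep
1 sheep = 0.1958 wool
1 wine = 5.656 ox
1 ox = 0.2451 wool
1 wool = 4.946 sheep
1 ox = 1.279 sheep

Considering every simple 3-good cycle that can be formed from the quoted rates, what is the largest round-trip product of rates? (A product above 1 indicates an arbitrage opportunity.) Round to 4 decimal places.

1.1090

sheep→wine→ox→sheep: 0.1533 × 5.656 × 1.279 = 1.10898
sheep→wool→ox→sheep: 0.1958 × 3.885 × 1.279 = 0.97291
sheep→ox→wool→sheep: 0.7978 × 0.2451 × 4.946 = 0.96714
Maximum is sheep→wine→ox→sheep at 1.1090; arbitrage exists.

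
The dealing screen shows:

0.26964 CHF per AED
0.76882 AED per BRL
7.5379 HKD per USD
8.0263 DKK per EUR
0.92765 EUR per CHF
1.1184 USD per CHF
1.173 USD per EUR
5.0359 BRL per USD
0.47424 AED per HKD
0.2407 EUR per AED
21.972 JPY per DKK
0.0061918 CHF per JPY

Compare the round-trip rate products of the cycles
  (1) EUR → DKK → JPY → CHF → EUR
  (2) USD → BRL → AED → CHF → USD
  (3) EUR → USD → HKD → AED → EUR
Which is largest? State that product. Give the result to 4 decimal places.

1.1676

(1) 8.0263 × 21.972 × 0.0061918 × 0.92765 = 1.01295
(2) 5.0359 × 0.76882 × 0.26964 × 1.1184 = 1.16757
(3) 1.173 × 7.5379 × 0.47424 × 0.2407 = 1.00931
Highest is cycle (2) at 1.1676 (>1, arbitrage).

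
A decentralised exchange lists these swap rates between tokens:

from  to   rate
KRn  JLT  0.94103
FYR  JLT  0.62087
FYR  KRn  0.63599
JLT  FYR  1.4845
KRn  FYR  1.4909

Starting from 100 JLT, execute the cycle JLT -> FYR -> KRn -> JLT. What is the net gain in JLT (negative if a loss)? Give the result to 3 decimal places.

-11.155

100 JLT × 1.4845 = 148.45 FYR
148.45 FYR × 0.63599 = 94.4127155 KRn
94.4127155 KRn × 0.94103 = 88.845197666965 JLT
Net change: 88.845197666965 − 100 = -11.154802333035 JLT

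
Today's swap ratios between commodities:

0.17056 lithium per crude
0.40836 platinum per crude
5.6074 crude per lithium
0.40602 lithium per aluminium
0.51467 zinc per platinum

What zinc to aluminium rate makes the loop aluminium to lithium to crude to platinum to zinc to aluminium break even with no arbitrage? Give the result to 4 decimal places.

Known legs of the cycle: 0.40602 × 5.6074 × 0.40836 × 0.51467 = 0.4784989767238105776
For no arbitrage the full-cycle product must be 1, so the missing rate is 1 / 0.4784989767238105776 ≈ 2.089869.

2.0899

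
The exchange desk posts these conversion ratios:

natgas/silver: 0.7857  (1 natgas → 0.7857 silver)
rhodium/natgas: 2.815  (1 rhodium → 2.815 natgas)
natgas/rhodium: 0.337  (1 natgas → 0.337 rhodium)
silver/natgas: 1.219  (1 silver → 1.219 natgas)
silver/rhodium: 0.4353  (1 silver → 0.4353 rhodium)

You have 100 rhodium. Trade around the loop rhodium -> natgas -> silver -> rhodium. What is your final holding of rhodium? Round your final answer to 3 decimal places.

100 rhodium × 2.815 = 281.5 natgas
281.5 natgas × 0.7857 = 221.17455 silver
221.17455 silver × 0.4353 = 96.277281615 rhodium

96.277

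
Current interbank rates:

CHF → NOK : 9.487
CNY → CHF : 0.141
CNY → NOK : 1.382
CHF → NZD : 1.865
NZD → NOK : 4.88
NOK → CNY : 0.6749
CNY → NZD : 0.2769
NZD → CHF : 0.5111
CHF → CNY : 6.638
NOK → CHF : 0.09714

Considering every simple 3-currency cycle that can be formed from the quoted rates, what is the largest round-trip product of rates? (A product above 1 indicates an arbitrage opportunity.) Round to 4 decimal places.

CNY→NZD→CHF→CNY: 0.2769 × 0.5111 × 6.638 = 0.93943
NOK→CNY→NZD→NOK: 0.6749 × 0.2769 × 4.88 = 0.91197
NOK→CNY→CHF→NOK: 0.6749 × 0.141 × 9.487 = 0.90279
NOK→CHF→CNY→NOK: 0.09714 × 6.638 × 1.382 = 0.89113
NOK→CHF→NZD→NOK: 0.09714 × 1.865 × 4.88 = 0.88409
Maximum is CNY→NZD→CHF→CNY at 0.9394; no arbitrage — every cycle loses value.

0.9394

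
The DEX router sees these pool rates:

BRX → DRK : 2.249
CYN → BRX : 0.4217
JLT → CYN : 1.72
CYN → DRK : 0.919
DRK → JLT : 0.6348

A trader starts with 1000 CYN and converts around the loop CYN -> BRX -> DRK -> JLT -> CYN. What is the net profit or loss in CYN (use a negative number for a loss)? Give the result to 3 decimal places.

35.520

1000 CYN × 0.4217 = 421.7 BRX
421.7 BRX × 2.249 = 948.4033 DRK
948.4033 DRK × 0.6348 = 602.04641484 JLT
602.04641484 JLT × 1.72 = 1035.5198335248 CYN
Net change: 1035.5198335248 − 1000 = 35.5198335248 CYN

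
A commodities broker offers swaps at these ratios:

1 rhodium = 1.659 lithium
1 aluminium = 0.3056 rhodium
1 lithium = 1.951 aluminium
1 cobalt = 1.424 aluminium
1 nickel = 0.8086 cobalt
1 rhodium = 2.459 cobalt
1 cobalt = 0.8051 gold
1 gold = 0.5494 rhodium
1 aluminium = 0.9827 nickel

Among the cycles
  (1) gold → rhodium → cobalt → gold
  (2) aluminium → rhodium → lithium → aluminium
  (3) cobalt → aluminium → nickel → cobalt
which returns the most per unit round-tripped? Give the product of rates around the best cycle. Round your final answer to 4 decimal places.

1.1315

(1) 0.5494 × 2.459 × 0.8051 = 1.08767
(2) 0.3056 × 1.659 × 1.951 = 0.98914
(3) 1.424 × 0.9827 × 0.8086 = 1.13153
Highest is cycle (3) at 1.1315 (>1, arbitrage).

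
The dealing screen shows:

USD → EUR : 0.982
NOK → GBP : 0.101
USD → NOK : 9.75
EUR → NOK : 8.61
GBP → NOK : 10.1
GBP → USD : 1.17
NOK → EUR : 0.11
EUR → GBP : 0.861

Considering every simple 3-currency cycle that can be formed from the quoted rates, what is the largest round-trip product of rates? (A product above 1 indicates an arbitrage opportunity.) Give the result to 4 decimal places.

NOK→GBP→USD→NOK: 0.101 × 1.17 × 9.75 = 1.15216
USD→EUR→GBP→USD: 0.982 × 0.861 × 1.17 = 0.98924
NOK→EUR→GBP→NOK: 0.11 × 0.861 × 10.1 = 0.95657
Maximum is NOK→GBP→USD→NOK at 1.1522; arbitrage exists.

1.1522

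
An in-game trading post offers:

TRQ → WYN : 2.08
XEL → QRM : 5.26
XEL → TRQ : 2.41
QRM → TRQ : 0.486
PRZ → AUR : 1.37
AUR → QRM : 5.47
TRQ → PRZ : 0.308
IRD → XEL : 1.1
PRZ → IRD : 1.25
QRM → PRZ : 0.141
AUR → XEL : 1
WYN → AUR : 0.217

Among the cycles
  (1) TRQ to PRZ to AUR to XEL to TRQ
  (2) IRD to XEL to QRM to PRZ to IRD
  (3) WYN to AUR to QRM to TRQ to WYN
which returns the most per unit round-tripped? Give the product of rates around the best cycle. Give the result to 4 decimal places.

1.1999

(1) 0.308 × 1.37 × 1 × 2.41 = 1.01692
(2) 1.1 × 5.26 × 0.141 × 1.25 = 1.01978
(3) 0.217 × 5.47 × 0.486 × 2.08 = 1.19990
Highest is cycle (3) at 1.1999 (>1, arbitrage).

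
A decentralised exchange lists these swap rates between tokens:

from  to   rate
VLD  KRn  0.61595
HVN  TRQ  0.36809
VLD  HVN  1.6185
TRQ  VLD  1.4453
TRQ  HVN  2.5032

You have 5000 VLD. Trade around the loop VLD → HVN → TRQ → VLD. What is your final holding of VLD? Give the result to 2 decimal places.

5000 VLD × 1.6185 = 8092.5 HVN
8092.5 HVN × 0.36809 = 2978.768325 TRQ
2978.768325 TRQ × 1.4453 = 4305.2138601225 VLD

4305.21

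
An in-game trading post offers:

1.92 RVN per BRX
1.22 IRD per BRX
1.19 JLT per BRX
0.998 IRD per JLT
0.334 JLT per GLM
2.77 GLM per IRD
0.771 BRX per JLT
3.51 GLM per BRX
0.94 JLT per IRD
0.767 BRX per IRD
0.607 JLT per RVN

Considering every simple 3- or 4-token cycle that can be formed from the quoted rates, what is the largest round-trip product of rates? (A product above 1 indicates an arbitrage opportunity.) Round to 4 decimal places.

0.9233

JLT→IRD→GLM→JLT: 0.998 × 2.77 × 0.334 = 0.92333
JLT→IRD→BRX→JLT: 0.998 × 0.767 × 1.19 = 0.91090
JLT→BRX→GLM→JLT: 0.771 × 3.51 × 0.334 = 0.90387
JLT→BRX→RVN→JLT: 0.771 × 1.92 × 0.607 = 0.89855
JLT→IRD→BRX→GLM→JLT: 0.998 × 0.767 × 3.51 × 0.334 = 0.89739
JLT→IRD→BRX→RVN→JLT: 0.998 × 0.767 × 1.92 × 0.607 = 0.89210
JLT→BRX→IRD→JLT: 0.771 × 1.22 × 0.94 = 0.88418
JLT→BRX→IRD→GLM→JLT: 0.771 × 1.22 × 2.77 × 0.334 = 0.87024
Maximum is JLT→IRD→GLM→JLT at 0.9233; no arbitrage — every cycle loses value.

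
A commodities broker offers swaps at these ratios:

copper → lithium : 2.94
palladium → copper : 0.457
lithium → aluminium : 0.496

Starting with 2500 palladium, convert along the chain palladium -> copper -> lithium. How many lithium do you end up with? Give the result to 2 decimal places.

2500 palladium × 0.457 = 1142.5 copper
1142.5 copper × 2.94 = 3358.95 lithium

3358.95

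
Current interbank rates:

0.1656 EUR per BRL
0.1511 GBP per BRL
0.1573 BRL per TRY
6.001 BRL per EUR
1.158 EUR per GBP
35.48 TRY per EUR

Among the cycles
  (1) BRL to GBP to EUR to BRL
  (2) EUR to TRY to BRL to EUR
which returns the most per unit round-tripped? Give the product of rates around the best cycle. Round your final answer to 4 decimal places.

1.0500

(1) 0.1511 × 1.158 × 6.001 = 1.05002
(2) 35.48 × 0.1573 × 0.1656 = 0.92421
Highest is cycle (1) at 1.0500 (>1, arbitrage).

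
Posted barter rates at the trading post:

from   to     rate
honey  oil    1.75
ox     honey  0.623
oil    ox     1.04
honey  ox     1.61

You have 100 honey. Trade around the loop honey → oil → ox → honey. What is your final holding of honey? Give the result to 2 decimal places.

113.39

100 honey × 1.75 = 175 oil
175 oil × 1.04 = 182 ox
182 ox × 0.623 = 113.386 honey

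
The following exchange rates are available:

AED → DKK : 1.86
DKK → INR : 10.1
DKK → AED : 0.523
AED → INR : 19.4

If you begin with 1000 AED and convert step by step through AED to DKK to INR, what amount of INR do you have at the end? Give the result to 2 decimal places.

1000 AED × 1.86 = 1860 DKK
1860 DKK × 10.1 = 18786 INR

18786.00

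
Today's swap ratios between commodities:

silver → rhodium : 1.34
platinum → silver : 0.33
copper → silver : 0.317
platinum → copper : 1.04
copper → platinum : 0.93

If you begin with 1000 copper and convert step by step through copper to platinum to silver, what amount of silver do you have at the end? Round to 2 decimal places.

1000 copper × 0.93 = 930 platinum
930 platinum × 0.33 = 306.9 silver

306.90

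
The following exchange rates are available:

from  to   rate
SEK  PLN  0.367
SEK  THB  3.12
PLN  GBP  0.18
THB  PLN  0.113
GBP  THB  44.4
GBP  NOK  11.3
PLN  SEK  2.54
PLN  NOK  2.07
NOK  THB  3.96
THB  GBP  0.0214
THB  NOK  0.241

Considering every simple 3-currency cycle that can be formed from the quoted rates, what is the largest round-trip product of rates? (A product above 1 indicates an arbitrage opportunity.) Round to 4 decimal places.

NOK→THB→GBP→NOK: 3.96 × 0.0214 × 11.3 = 0.95761
NOK→THB→PLN→NOK: 3.96 × 0.113 × 2.07 = 0.92628
THB→PLN→GBP→THB: 0.113 × 0.18 × 44.4 = 0.90310
THB→PLN→SEK→THB: 0.113 × 2.54 × 3.12 = 0.89550
Maximum is NOK→THB→GBP→NOK at 0.9576; no arbitrage — every cycle loses value.

0.9576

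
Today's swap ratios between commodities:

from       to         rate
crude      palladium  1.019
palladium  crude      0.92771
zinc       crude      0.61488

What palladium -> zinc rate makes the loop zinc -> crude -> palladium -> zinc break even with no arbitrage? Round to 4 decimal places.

1.5960

Known legs of the cycle: 0.61488 × 1.019 = 0.62656272
For no arbitrage the full-cycle product must be 1, so the missing rate is 1 / 0.62656272 ≈ 1.596009.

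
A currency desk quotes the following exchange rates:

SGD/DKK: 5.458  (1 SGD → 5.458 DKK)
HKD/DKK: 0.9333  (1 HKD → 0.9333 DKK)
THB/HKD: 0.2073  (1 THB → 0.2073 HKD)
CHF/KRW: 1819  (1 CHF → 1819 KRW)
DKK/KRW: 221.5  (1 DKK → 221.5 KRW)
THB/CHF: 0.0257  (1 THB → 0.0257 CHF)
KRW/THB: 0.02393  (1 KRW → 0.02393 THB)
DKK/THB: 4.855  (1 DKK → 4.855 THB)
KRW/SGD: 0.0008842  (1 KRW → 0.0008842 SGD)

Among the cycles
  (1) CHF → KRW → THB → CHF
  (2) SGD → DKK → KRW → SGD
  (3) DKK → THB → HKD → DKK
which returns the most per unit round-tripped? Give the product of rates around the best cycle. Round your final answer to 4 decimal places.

1.1187

(1) 1819 × 0.02393 × 0.0257 = 1.11869
(2) 5.458 × 221.5 × 0.0008842 = 1.06895
(3) 4.855 × 0.2073 × 0.9333 = 0.93931
Highest is cycle (1) at 1.1187 (>1, arbitrage).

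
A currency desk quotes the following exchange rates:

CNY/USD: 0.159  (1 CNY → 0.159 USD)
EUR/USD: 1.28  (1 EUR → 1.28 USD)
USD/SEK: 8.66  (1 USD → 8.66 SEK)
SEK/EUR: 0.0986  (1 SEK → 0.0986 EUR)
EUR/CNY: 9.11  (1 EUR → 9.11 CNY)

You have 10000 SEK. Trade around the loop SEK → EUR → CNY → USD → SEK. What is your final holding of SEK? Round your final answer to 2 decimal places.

10000 SEK × 0.0986 = 986 EUR
986 EUR × 9.11 = 8982.46 CNY
8982.46 CNY × 0.159 = 1428.21114 USD
1428.21114 USD × 8.66 = 12368.3084724 SEK

12368.31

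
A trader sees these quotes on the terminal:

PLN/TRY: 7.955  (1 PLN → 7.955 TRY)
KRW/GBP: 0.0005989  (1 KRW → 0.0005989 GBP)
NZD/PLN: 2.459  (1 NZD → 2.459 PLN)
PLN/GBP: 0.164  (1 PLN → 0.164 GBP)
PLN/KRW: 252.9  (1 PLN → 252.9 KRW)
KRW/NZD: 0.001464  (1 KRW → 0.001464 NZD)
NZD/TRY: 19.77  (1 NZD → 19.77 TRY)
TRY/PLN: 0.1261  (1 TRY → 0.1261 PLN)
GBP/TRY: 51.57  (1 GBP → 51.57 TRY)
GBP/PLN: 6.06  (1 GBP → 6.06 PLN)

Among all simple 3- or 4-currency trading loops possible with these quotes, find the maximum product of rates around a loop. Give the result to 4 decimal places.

1.0665

GBP→TRY→PLN→GBP: 51.57 × 0.1261 × 0.164 = 1.06649
GBP→TRY→PLN→KRW→GBP: 51.57 × 0.1261 × 252.9 × 0.0005989 = 0.98495
NZD→TRY→PLN→KRW→NZD: 19.77 × 0.1261 × 252.9 × 0.001464 = 0.92302
GBP→PLN→KRW→GBP: 6.06 × 252.9 × 0.0005989 = 0.91786
NZD→PLN→KRW→NZD: 2.459 × 252.9 × 0.001464 = 0.91043
Maximum is GBP→TRY→PLN→GBP at 1.0665; arbitrage exists.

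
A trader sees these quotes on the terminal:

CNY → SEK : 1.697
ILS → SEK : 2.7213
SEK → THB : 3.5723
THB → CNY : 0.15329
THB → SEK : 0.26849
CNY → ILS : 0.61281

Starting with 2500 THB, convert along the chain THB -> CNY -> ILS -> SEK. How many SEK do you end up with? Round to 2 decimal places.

2500 THB × 0.15329 = 383.225 CNY
383.225 CNY × 0.61281 = 234.84411225 ILS
234.84411225 ILS × 2.7213 = 639.081282665925 SEK

639.08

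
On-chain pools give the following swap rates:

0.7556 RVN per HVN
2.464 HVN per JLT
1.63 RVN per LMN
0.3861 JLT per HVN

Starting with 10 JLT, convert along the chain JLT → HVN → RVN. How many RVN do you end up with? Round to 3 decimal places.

10 JLT × 2.464 = 24.64 HVN
24.64 HVN × 0.7556 = 18.617984 RVN

18.618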